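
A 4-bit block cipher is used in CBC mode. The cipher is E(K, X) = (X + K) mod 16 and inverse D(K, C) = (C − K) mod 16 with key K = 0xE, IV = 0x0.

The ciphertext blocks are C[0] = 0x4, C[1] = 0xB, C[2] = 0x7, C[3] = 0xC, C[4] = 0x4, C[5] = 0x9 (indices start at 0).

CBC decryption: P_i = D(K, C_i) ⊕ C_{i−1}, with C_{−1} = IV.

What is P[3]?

P[3]: D(K, 0xC) = 0xE; 0xE ⊕ 0x7 = 0x9.

P[3] = 0x9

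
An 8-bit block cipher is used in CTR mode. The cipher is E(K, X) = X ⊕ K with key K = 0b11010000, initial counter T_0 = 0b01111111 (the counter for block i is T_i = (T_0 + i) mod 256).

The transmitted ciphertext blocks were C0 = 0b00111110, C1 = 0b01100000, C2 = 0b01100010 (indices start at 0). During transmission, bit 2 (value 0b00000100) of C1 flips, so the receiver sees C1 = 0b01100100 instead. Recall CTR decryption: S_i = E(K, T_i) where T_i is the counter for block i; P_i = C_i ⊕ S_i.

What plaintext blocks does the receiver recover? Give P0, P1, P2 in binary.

P0 = 0b10010001, P1 = 0b00110100, P2 = 0b00110011

Only C1 changed, to 0b01100100. In CTR, a change in C_i flips the same bit in P_i only; the keystream is unaffected. Decrypting the received ciphertext:
P0: T = 0b01111111, S = E(K, T) = 0b10101111; 0b00111110 ⊕ 0b10101111 = 0b10010001.
P1: T = 0b10000000, S = E(K, T) = 0b01010000; 0b01100100 ⊕ 0b01010000 = 0b00110100.
P2: T = 0b10000001, S = E(K, T) = 0b01010001; 0b01100010 ⊕ 0b01010001 = 0b00110011.
Blocks that differ from the original plaintext: P1.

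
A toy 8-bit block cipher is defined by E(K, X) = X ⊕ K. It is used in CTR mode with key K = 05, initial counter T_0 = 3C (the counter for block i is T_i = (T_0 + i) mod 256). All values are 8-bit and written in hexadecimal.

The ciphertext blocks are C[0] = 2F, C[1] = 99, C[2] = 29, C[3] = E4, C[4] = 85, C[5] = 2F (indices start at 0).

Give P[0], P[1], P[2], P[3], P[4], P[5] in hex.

CTR decryption: S_i = E(K, T_i) where T_i is the counter for block i; P_i = C_i ⊕ S_i.
P[0]: T = 3C, S = E(K, T) = 39; 2F ⊕ 39 = 16.
P[1]: T = 3D, S = E(K, T) = 38; 99 ⊕ 38 = A1.
P[2]: T = 3E, S = E(K, T) = 3B; 29 ⊕ 3B = 12.
P[3]: T = 3F, S = E(K, T) = 3A; E4 ⊕ 3A = DE.
P[4]: T = 40, S = E(K, T) = 45; 85 ⊕ 45 = C0.
P[5]: T = 41, S = E(K, T) = 44; 2F ⊕ 44 = 6B.

P[0] = 16, P[1] = A1, P[2] = 12, P[3] = DE, P[4] = C0, P[5] = 6B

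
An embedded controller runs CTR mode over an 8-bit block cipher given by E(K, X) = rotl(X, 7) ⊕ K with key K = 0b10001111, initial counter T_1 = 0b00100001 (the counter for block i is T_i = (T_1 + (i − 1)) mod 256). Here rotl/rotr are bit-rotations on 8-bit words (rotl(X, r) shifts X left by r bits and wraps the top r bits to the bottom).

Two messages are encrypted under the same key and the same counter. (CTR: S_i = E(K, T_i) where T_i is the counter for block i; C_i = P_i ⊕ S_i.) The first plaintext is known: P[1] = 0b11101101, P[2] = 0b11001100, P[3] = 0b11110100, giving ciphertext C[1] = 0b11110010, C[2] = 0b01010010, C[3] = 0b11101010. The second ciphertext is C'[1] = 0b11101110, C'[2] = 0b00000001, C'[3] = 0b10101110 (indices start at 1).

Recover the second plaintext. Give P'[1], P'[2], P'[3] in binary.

P'[1] = 0b11110001, P'[2] = 0b10011111, P'[3] = 0b10110000

In CTR with a reused counter, both messages share the same keystream S_i, so C_i ⊕ C'_i = P_i ⊕ P'_i and thus P'_i = P_i ⊕ C_i ⊕ C'_i.
P'[1]: 0b11101101 ⊕ 0b11110010 ⊕ 0b11101110 = 0b11110001.
P'[2]: 0b11001100 ⊕ 0b01010010 ⊕ 0b00000001 = 0b10011111.
P'[3]: 0b11110100 ⊕ 0b11101010 ⊕ 0b10101110 = 0b10110000.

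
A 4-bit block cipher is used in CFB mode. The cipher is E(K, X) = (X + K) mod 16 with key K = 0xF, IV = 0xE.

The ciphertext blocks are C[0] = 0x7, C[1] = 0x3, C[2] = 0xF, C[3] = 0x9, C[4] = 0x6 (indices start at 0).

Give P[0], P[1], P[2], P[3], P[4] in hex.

CFB decryption: P_i = C_i ⊕ E(K, C_{i−1}), with C_{−1} = IV.
P[0]: E(K, 0xE) = 0xD; 0x7 ⊕ 0xD = 0xA.
P[1]: E(K, 0x7) = 0x6; 0x3 ⊕ 0x6 = 0x5.
P[2]: E(K, 0x3) = 0x2; 0xF ⊕ 0x2 = 0xD.
P[3]: E(K, 0xF) = 0xE; 0x9 ⊕ 0xE = 0x7.
P[4]: E(K, 0x9) = 0x8; 0x6 ⊕ 0x8 = 0xE.

P[0] = 0xA, P[1] = 0x5, P[2] = 0xD, P[3] = 0x7, P[4] = 0xE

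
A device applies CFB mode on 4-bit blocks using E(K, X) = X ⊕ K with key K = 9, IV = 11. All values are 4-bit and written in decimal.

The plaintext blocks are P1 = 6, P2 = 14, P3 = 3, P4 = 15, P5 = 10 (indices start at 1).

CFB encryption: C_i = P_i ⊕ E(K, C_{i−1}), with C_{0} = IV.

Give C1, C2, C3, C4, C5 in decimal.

C1: E(K, 11) = 2; 6 ⊕ 2 = 4.
C2: E(K, 4) = 13; 14 ⊕ 13 = 3.
C3: E(K, 3) = 10; 3 ⊕ 10 = 9.
C4: E(K, 9) = 0; 15 ⊕ 0 = 15.
C5: E(K, 15) = 6; 10 ⊕ 6 = 12.

C1 = 4, C2 = 3, C3 = 9, C4 = 15, C5 = 12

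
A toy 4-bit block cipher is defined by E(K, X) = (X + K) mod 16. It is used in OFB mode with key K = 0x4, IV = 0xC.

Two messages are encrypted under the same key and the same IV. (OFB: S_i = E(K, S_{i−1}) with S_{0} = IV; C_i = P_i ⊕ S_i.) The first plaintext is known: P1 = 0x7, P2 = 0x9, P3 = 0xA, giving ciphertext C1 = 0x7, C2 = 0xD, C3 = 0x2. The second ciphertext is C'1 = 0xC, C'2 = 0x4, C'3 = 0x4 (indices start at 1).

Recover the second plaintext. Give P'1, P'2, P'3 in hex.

In OFB with a reused IV, both messages share the same keystream S_i, so C_i ⊕ C'_i = P_i ⊕ P'_i and thus P'_i = P_i ⊕ C_i ⊕ C'_i.
P'1: 0x7 ⊕ 0x7 ⊕ 0xC = 0xC.
P'2: 0x9 ⊕ 0xD ⊕ 0x4 = 0x0.
P'3: 0xA ⊕ 0x2 ⊕ 0x4 = 0xC.

P'1 = 0xC, P'2 = 0x0, P'3 = 0xC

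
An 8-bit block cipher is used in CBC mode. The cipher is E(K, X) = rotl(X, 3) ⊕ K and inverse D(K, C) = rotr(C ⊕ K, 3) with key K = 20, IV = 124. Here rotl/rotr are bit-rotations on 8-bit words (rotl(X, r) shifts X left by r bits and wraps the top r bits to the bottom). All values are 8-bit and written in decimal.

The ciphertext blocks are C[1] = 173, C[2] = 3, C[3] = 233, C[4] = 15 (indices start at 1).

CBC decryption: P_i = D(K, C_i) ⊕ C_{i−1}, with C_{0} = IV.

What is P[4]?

P[4]: D(K, 15) = 99; 99 ⊕ 233 = 138.

P[4] = 138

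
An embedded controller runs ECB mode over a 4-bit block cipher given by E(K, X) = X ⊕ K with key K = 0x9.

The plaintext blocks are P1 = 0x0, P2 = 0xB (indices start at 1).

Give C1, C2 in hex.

ECB encryption: C_i = E(K, P_i).
C1: E(K, 0x0) = 0x9.
C2: E(K, 0xB) = 0x2.

C1 = 0x9, C2 = 0x2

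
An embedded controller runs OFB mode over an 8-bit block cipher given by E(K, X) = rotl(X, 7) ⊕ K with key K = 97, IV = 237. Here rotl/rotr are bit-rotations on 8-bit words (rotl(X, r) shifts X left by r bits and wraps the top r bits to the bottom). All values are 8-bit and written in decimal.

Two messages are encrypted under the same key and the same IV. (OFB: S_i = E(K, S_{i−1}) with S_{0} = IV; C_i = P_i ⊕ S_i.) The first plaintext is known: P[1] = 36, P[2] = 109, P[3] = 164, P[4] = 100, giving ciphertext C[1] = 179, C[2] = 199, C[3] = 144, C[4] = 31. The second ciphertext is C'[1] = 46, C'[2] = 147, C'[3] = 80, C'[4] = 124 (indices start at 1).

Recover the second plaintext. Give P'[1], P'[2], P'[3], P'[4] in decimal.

In OFB with a reused IV, both messages share the same keystream S_i, so C_i ⊕ C'_i = P_i ⊕ P'_i and thus P'_i = P_i ⊕ C_i ⊕ C'_i.
P'[1]: 36 ⊕ 179 ⊕ 46 = 185.
P'[2]: 109 ⊕ 199 ⊕ 147 = 57.
P'[3]: 164 ⊕ 144 ⊕ 80 = 100.
P'[4]: 100 ⊕ 31 ⊕ 124 = 7.

P'[1] = 185, P'[2] = 57, P'[3] = 100, P'[4] = 7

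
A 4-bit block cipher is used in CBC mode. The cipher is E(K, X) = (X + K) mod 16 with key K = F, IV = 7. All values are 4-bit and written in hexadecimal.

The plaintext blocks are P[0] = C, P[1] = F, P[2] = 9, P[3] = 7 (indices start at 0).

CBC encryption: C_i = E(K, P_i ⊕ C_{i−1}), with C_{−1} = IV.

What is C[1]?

C[0]: P[0] ⊕ 7 = B; E(K, B) = A.
C[1]: P[1] ⊕ A = 5; E(K, 5) = 4.

C[1] = 4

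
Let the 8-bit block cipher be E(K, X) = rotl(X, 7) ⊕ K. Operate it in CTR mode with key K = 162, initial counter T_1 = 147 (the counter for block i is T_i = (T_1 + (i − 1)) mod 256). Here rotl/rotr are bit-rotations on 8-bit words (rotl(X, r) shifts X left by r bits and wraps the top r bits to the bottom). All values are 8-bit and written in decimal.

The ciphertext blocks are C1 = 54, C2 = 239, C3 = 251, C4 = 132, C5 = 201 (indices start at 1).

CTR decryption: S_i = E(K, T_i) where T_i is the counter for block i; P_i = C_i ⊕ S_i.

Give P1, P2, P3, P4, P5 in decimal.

P1: T = 147, S = E(K, T) = 107; 54 ⊕ 107 = 93.
P2: T = 148, S = E(K, T) = 232; 239 ⊕ 232 = 7.
P3: T = 149, S = E(K, T) = 104; 251 ⊕ 104 = 147.
P4: T = 150, S = E(K, T) = 233; 132 ⊕ 233 = 109.
P5: T = 151, S = E(K, T) = 105; 201 ⊕ 105 = 160.

P1 = 93, P2 = 7, P3 = 147, P4 = 109, P5 = 160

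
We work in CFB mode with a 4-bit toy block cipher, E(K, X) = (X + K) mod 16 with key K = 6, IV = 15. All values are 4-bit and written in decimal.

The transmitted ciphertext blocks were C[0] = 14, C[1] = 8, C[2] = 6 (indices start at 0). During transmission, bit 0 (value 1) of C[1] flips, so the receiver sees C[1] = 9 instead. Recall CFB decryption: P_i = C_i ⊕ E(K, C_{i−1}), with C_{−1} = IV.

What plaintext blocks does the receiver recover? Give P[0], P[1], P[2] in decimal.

P[0] = 11, P[1] = 13, P[2] = 9

Only C[1] changed, to 9. In CFB, a change in C_i flips the same bit in P_i and garbles P_{i+1}. Decrypting the received ciphertext:
P[0]: E(K, 15) = 5; 14 ⊕ 5 = 11.
P[1]: E(K, 14) = 4; 9 ⊕ 4 = 13.
P[2]: E(K, 9) = 15; 6 ⊕ 15 = 9.
Blocks that differ from the original plaintext: P[1], P[2].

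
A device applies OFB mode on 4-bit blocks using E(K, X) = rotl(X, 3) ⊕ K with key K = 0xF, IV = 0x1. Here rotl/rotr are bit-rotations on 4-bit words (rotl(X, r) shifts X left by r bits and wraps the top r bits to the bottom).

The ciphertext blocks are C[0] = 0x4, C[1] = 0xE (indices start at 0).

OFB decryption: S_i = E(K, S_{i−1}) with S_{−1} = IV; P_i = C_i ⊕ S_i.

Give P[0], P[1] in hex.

P[0] = 0x3, P[1] = 0xA

P[0]: S = E(K, 0x1) = 0x7; 0x4 ⊕ 0x7 = 0x3.
P[1]: S = E(K, 0x7) = 0x4; 0xE ⊕ 0x4 = 0xA.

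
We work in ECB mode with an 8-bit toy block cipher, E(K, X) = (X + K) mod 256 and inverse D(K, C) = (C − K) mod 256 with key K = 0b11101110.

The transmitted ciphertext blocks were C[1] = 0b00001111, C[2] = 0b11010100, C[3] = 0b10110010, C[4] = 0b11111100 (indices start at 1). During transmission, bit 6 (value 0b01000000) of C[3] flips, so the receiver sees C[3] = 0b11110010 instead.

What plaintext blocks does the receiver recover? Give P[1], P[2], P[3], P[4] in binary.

ECB decryption: P_i = D(K, C_i).
Only C[3] changed, to 0b11110010. In ECB, a change in C_i affects only P_i. Decrypting the received ciphertext:
P[1]: D(K, 0b00001111) = 0b00100001.
P[2]: D(K, 0b11010100) = 0b11100110.
P[3]: D(K, 0b11110010) = 0b00000100.
P[4]: D(K, 0b11111100) = 0b00001110.
Blocks that differ from the original plaintext: P[3].

P[1] = 0b00100001, P[2] = 0b11100110, P[3] = 0b00000100, P[4] = 0b00001110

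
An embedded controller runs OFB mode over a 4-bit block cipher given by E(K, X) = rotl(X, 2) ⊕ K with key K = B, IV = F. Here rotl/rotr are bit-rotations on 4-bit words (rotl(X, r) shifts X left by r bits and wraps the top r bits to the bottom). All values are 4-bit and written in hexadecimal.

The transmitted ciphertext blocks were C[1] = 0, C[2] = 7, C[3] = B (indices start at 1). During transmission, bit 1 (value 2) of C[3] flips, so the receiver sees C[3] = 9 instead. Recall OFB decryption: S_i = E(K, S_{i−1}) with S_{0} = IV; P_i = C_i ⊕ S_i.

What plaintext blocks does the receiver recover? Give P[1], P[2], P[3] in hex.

Only C[3] changed, to 9. In OFB, a change in C_i flips the same bit in P_i only; the keystream is unaffected. Decrypting the received ciphertext:
P[1]: S = E(K, F) = 4; 0 ⊕ 4 = 4.
P[2]: S = E(K, 4) = A; 7 ⊕ A = D.
P[3]: S = E(K, A) = 1; 9 ⊕ 1 = 8.
Blocks that differ from the original plaintext: P[3].

P[1] = 4, P[2] = D, P[3] = 8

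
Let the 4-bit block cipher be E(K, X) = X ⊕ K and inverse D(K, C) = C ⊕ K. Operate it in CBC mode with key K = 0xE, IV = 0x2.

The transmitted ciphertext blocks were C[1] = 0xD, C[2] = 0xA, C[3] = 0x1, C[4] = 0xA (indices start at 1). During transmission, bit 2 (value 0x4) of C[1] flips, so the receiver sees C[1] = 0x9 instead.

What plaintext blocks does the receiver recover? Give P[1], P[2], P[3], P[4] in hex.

CBC decryption: P_i = D(K, C_i) ⊕ C_{i−1}, with C_{0} = IV.
Only C[1] changed, to 0x9. In CBC, a change in C_i garbles P_i and flips the same bit in P_{i+1}. Decrypting the received ciphertext:
P[1]: D(K, 0x9) = 0x7; 0x7 ⊕ 0x2 = 0x5.
P[2]: D(K, 0xA) = 0x4; 0x4 ⊕ 0x9 = 0xD.
P[3]: D(K, 0x1) = 0xF; 0xF ⊕ 0xA = 0x5.
P[4]: D(K, 0xA) = 0x4; 0x4 ⊕ 0x1 = 0x5.
Blocks that differ from the original plaintext: P[1], P[2].

P[1] = 0x5, P[2] = 0xD, P[3] = 0x5, P[4] = 0x5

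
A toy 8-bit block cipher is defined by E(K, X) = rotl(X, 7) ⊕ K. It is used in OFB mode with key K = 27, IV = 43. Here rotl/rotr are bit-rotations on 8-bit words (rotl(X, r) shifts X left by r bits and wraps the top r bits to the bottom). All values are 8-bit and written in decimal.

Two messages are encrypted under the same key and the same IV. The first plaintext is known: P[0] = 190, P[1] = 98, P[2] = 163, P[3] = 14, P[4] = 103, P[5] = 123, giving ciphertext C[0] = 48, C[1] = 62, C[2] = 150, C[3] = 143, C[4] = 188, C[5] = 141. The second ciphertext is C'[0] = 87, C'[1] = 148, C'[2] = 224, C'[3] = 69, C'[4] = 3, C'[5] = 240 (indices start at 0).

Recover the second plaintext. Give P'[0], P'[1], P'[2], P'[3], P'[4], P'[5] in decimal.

P'[0] = 217, P'[1] = 200, P'[2] = 213, P'[3] = 196, P'[4] = 216, P'[5] = 6

In OFB with a reused IV, both messages share the same keystream S_i, so C_i ⊕ C'_i = P_i ⊕ P'_i and thus P'_i = P_i ⊕ C_i ⊕ C'_i.
P'[0]: 190 ⊕ 48 ⊕ 87 = 217.
P'[1]: 98 ⊕ 62 ⊕ 148 = 200.
P'[2]: 163 ⊕ 150 ⊕ 224 = 213.
P'[3]: 14 ⊕ 143 ⊕ 69 = 196.
P'[4]: 103 ⊕ 188 ⊕ 3 = 216.
P'[5]: 123 ⊕ 141 ⊕ 240 = 6.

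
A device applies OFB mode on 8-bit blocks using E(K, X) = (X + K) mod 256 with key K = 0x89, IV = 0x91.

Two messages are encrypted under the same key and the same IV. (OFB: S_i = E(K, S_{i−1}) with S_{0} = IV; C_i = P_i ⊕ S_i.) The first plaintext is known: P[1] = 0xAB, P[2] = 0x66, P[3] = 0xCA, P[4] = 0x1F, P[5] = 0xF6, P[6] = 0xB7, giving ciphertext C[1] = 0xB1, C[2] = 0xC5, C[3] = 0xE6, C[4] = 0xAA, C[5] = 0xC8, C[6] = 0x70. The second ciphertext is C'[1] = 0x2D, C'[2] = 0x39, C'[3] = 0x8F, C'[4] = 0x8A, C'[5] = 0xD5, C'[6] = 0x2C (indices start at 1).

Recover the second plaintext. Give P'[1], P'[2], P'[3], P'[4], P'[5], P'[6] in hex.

In OFB with a reused IV, both messages share the same keystream S_i, so C_i ⊕ C'_i = P_i ⊕ P'_i and thus P'_i = P_i ⊕ C_i ⊕ C'_i.
P'[1]: 0xAB ⊕ 0xB1 ⊕ 0x2D = 0x37.
P'[2]: 0x66 ⊕ 0xC5 ⊕ 0x39 = 0x9A.
P'[3]: 0xCA ⊕ 0xE6 ⊕ 0x8F = 0xA3.
P'[4]: 0x1F ⊕ 0xAA ⊕ 0x8A = 0x3F.
P'[5]: 0xF6 ⊕ 0xC8 ⊕ 0xD5 = 0xEB.
P'[6]: 0xB7 ⊕ 0x70 ⊕ 0x2C = 0xEB.

P'[1] = 0x37, P'[2] = 0x9A, P'[3] = 0xA3, P'[4] = 0x3F, P'[5] = 0xEB, P'[6] = 0xEB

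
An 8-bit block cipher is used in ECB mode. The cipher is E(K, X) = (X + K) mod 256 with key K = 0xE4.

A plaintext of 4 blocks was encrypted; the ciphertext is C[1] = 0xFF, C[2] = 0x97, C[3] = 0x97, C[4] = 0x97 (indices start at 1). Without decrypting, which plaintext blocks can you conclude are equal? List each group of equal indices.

ECB encrypts each block independently with the same key, so equal ciphertext blocks imply equal plaintext blocks.
C[2] = C[3] = C[4] = 0x97, so P[2] = P[3] = P[4].

P[2] = P[3] = P[4]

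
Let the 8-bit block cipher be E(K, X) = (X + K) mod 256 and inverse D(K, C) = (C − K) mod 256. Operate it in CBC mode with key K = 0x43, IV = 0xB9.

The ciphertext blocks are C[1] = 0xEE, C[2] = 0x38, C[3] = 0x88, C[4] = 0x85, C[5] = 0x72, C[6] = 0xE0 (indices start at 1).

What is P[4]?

P[4] = 0xCA

CBC decryption: P_i = D(K, C_i) ⊕ C_{i−1}, with C_{0} = IV.
P[4]: D(K, 0x85) = 0x42; 0x42 ⊕ 0x88 = 0xCA.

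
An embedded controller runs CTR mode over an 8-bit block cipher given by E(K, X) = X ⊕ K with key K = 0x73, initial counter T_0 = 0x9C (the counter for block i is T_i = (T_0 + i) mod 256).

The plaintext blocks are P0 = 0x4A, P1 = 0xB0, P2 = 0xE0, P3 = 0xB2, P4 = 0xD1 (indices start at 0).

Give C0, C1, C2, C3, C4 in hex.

CTR encryption: S_i = E(K, T_i) where T_i is the counter for block i; C_i = P_i ⊕ S_i.
C0: T = 0x9C, S = E(K, T) = 0xEF; 0x4A ⊕ 0xEF = 0xA5.
C1: T = 0x9D, S = E(K, T) = 0xEE; 0xB0 ⊕ 0xEE = 0x5E.
C2: T = 0x9E, S = E(K, T) = 0xED; 0xE0 ⊕ 0xED = 0x0D.
C3: T = 0x9F, S = E(K, T) = 0xEC; 0xB2 ⊕ 0xEC = 0x5E.
C4: T = 0xA0, S = E(K, T) = 0xD3; 0xD1 ⊕ 0xD3 = 0x02.

C0 = 0xA5, C1 = 0x5E, C2 = 0x0D, C3 = 0x5E, C4 = 0x02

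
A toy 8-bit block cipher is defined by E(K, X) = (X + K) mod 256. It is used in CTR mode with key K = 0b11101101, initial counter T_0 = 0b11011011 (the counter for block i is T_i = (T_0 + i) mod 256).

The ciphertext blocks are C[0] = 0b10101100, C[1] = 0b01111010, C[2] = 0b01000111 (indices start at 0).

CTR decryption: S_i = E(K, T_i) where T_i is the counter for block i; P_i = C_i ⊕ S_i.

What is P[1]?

P[1] = 0b10110011

P[1]: T = 0b11011100, S = E(K, T) = 0b11001001; 0b01111010 ⊕ 0b11001001 = 0b10110011.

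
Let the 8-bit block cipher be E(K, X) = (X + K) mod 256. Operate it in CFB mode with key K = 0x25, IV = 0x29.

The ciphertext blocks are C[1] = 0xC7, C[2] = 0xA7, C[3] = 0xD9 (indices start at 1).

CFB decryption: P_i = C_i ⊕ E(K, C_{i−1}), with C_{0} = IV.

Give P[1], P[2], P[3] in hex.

P[1]: E(K, 0x29) = 0x4E; 0xC7 ⊕ 0x4E = 0x89.
P[2]: E(K, 0xC7) = 0xEC; 0xA7 ⊕ 0xEC = 0x4B.
P[3]: E(K, 0xA7) = 0xCC; 0xD9 ⊕ 0xCC = 0x15.

P[1] = 0x89, P[2] = 0x4B, P[3] = 0x15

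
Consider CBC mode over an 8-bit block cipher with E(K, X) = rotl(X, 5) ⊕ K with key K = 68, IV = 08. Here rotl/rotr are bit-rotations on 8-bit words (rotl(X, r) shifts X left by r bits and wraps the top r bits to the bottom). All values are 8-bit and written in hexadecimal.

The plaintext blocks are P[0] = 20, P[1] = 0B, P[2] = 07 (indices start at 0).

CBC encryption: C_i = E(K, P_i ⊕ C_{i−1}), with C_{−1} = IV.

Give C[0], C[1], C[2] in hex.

C[0] = 6D, C[1] = A4, C[2] = 1C

C[0]: P[0] ⊕ 08 = 28; E(K, 28) = 6D.
C[1]: P[1] ⊕ 6D = 66; E(K, 66) = A4.
C[2]: P[2] ⊕ A4 = A3; E(K, A3) = 1C.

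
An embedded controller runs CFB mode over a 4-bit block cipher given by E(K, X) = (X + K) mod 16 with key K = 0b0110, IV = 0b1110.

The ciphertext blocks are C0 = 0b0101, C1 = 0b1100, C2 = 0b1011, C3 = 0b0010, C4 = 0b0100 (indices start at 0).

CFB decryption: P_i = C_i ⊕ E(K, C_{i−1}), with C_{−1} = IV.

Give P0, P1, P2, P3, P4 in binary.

P0 = 0b0001, P1 = 0b0111, P2 = 0b1001, P3 = 0b0011, P4 = 0b1100

P0: E(K, 0b1110) = 0b0100; 0b0101 ⊕ 0b0100 = 0b0001.
P1: E(K, 0b0101) = 0b1011; 0b1100 ⊕ 0b1011 = 0b0111.
P2: E(K, 0b1100) = 0b0010; 0b1011 ⊕ 0b0010 = 0b1001.
P3: E(K, 0b1011) = 0b0001; 0b0010 ⊕ 0b0001 = 0b0011.
P4: E(K, 0b0010) = 0b1000; 0b0100 ⊕ 0b1000 = 0b1100.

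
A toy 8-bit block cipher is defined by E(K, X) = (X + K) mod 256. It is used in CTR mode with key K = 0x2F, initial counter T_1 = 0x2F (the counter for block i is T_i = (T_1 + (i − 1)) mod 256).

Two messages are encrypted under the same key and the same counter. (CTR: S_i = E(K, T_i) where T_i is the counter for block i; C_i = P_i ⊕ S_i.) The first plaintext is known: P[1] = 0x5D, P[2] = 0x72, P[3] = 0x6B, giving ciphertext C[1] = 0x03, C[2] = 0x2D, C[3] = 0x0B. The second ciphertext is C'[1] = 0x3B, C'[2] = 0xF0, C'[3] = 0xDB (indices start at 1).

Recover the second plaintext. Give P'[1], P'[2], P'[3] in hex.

In CTR with a reused counter, both messages share the same keystream S_i, so C_i ⊕ C'_i = P_i ⊕ P'_i and thus P'_i = P_i ⊕ C_i ⊕ C'_i.
P'[1]: 0x5D ⊕ 0x03 ⊕ 0x3B = 0x65.
P'[2]: 0x72 ⊕ 0x2D ⊕ 0xF0 = 0xAF.
P'[3]: 0x6B ⊕ 0x0B ⊕ 0xDB = 0xBB.

P'[1] = 0x65, P'[2] = 0xAF, P'[3] = 0xBB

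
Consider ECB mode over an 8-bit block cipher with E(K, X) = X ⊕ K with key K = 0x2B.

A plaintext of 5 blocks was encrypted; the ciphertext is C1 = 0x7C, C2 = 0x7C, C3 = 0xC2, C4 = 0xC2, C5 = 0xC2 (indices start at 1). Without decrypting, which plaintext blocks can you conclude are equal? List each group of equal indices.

P1 = P2; P3 = P4 = P5

ECB encrypts each block independently with the same key, so equal ciphertext blocks imply equal plaintext blocks.
C1 = C2 = 0x7C, so P1 = P2.
C3 = C4 = C5 = 0xC2, so P3 = P4 = P5.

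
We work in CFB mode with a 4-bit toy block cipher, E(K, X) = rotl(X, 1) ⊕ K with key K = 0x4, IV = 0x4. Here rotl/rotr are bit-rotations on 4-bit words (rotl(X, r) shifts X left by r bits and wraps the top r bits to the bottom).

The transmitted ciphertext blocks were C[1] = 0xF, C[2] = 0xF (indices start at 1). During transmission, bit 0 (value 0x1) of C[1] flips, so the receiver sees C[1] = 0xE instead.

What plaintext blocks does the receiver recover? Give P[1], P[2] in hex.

P[1] = 0x2, P[2] = 0x6

CFB decryption: P_i = C_i ⊕ E(K, C_{i−1}), with C_{0} = IV.
Only C[1] changed, to 0xE. In CFB, a change in C_i flips the same bit in P_i and garbles P_{i+1}. Decrypting the received ciphertext:
P[1]: E(K, 0x4) = 0xC; 0xE ⊕ 0xC = 0x2.
P[2]: E(K, 0xE) = 0x9; 0xF ⊕ 0x9 = 0x6.
Blocks that differ from the original plaintext: P[1], P[2].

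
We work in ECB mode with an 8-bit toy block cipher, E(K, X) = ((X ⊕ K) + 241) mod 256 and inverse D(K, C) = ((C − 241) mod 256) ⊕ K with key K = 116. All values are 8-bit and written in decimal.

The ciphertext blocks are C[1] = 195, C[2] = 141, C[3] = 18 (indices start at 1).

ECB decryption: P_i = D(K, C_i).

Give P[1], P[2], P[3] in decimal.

P[1] = 166, P[2] = 232, P[3] = 85

P[1]: D(K, 195) = 166.
P[2]: D(K, 141) = 232.
P[3]: D(K, 18) = 85.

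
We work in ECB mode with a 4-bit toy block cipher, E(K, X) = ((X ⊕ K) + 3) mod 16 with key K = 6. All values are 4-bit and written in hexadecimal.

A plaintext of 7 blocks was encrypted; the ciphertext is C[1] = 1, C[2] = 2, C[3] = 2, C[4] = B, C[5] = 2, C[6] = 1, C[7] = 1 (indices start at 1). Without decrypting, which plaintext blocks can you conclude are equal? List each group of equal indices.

ECB encrypts each block independently with the same key, so equal ciphertext blocks imply equal plaintext blocks.
C[1] = C[6] = C[7] = 1, so P[1] = P[6] = P[7].
C[2] = C[3] = C[5] = 2, so P[2] = P[3] = P[5].

P[1] = P[6] = P[7]; P[2] = P[3] = P[5]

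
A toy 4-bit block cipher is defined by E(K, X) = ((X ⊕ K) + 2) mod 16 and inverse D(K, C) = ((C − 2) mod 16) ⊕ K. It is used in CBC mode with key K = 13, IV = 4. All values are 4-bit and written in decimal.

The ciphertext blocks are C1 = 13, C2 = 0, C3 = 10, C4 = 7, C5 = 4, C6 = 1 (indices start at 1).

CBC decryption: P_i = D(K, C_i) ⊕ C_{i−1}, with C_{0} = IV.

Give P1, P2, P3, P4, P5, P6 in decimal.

P1: D(K, 13) = 6; 6 ⊕ 4 = 2.
P2: D(K, 0) = 3; 3 ⊕ 13 = 14.
P3: D(K, 10) = 5; 5 ⊕ 0 = 5.
P4: D(K, 7) = 8; 8 ⊕ 10 = 2.
P5: D(K, 4) = 15; 15 ⊕ 7 = 8.
P6: D(K, 1) = 2; 2 ⊕ 4 = 6.

P1 = 2, P2 = 14, P3 = 5, P4 = 2, P5 = 8, P6 = 6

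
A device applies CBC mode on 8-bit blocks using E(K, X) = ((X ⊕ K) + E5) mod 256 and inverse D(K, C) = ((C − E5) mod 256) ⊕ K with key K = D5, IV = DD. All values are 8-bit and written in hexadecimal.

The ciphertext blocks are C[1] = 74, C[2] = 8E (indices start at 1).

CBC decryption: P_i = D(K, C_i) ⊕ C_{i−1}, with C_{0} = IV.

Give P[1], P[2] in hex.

P[1] = 87, P[2] = 08

P[1]: D(K, 74) = 5A; 5A ⊕ DD = 87.
P[2]: D(K, 8E) = 7C; 7C ⊕ 74 = 08.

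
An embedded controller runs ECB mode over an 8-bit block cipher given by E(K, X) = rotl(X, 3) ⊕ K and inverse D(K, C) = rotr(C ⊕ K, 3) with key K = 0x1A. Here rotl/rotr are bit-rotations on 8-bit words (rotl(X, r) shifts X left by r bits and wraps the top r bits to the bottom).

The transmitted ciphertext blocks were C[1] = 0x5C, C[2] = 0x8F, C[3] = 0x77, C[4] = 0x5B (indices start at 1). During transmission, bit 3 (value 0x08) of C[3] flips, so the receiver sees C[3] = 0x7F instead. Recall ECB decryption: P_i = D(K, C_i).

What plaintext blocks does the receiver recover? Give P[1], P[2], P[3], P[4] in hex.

Only C[3] changed, to 0x7F. In ECB, a change in C_i affects only P_i. Decrypting the received ciphertext:
P[1]: D(K, 0x5C) = 0xC8.
P[2]: D(K, 0x8F) = 0xB2.
P[3]: D(K, 0x7F) = 0xAC.
P[4]: D(K, 0x5B) = 0x28.
Blocks that differ from the original plaintext: P[3].

P[1] = 0xC8, P[2] = 0xB2, P[3] = 0xAC, P[4] = 0x28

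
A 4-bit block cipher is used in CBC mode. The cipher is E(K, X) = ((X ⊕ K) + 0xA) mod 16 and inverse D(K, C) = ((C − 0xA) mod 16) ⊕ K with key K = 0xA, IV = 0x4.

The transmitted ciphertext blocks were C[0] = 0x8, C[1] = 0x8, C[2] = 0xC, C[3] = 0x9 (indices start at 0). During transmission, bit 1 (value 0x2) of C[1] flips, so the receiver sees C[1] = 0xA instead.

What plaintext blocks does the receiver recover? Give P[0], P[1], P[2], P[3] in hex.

P[0] = 0x0, P[1] = 0x2, P[2] = 0x2, P[3] = 0x9

CBC decryption: P_i = D(K, C_i) ⊕ C_{i−1}, with C_{−1} = IV.
Only C[1] changed, to 0xA. In CBC, a change in C_i garbles P_i and flips the same bit in P_{i+1}. Decrypting the received ciphertext:
P[0]: D(K, 0x8) = 0x4; 0x4 ⊕ 0x4 = 0x0.
P[1]: D(K, 0xA) = 0xA; 0xA ⊕ 0x8 = 0x2.
P[2]: D(K, 0xC) = 0x8; 0x8 ⊕ 0xA = 0x2.
P[3]: D(K, 0x9) = 0x5; 0x5 ⊕ 0xC = 0x9.
Blocks that differ from the original plaintext: P[1], P[2].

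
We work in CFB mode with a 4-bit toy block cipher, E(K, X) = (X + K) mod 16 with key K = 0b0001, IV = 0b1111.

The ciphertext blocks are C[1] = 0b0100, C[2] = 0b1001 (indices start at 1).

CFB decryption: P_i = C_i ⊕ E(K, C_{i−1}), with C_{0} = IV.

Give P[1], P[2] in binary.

P[1]: E(K, 0b1111) = 0b0000; 0b0100 ⊕ 0b0000 = 0b0100.
P[2]: E(K, 0b0100) = 0b0101; 0b1001 ⊕ 0b0101 = 0b1100.

P[1] = 0b0100, P[2] = 0b1100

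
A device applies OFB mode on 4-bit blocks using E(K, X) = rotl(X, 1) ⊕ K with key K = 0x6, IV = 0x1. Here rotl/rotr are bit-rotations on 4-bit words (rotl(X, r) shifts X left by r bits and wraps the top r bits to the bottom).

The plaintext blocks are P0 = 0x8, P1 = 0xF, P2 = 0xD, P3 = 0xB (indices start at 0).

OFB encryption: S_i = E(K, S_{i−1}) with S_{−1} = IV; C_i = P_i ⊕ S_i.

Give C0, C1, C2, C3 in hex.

C0 = 0xC, C1 = 0x1, C2 = 0x6, C3 = 0xA

C0: S = E(K, 0x1) = 0x4; 0x8 ⊕ 0x4 = 0xC.
C1: S = E(K, 0x4) = 0xE; 0xF ⊕ 0xE = 0x1.
C2: S = E(K, 0xE) = 0xB; 0xD ⊕ 0xB = 0x6.
C3: S = E(K, 0xB) = 0x1; 0xB ⊕ 0x1 = 0xA.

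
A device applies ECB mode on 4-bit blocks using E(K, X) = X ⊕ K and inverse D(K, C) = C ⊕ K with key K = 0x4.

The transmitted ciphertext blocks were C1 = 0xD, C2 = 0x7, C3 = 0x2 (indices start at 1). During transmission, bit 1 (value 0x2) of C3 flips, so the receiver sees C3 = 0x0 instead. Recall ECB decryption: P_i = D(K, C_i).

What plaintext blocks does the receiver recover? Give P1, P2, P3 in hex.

Only C3 changed, to 0x0. In ECB, a change in C_i affects only P_i. Decrypting the received ciphertext:
P1: D(K, 0xD) = 0x9.
P2: D(K, 0x7) = 0x3.
P3: D(K, 0x0) = 0x4.
Blocks that differ from the original plaintext: P3.

P1 = 0x9, P2 = 0x3, P3 = 0x4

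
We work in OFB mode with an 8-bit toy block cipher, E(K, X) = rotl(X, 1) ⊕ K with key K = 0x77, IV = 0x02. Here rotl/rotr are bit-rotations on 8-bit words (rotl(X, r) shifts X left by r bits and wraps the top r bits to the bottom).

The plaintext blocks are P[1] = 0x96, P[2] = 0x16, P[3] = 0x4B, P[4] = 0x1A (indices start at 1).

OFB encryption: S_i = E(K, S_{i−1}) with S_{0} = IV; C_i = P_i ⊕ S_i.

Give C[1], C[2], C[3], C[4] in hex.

C[1] = 0xE5, C[2] = 0x87, C[3] = 0x1F, C[4] = 0xC5

C[1]: S = E(K, 0x02) = 0x73; 0x96 ⊕ 0x73 = 0xE5.
C[2]: S = E(K, 0x73) = 0x91; 0x16 ⊕ 0x91 = 0x87.
C[3]: S = E(K, 0x91) = 0x54; 0x4B ⊕ 0x54 = 0x1F.
C[4]: S = E(K, 0x54) = 0xDF; 0x1A ⊕ 0xDF = 0xC5.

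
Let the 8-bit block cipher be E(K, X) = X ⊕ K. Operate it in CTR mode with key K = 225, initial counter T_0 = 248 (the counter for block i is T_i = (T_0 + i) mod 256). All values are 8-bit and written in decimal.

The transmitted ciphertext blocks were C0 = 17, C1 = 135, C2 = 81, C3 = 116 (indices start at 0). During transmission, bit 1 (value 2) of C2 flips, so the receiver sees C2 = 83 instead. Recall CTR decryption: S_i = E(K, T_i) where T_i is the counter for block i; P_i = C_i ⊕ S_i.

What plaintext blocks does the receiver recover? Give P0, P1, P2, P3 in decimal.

Only C2 changed, to 83. In CTR, a change in C_i flips the same bit in P_i only; the keystream is unaffected. Decrypting the received ciphertext:
P0: T = 248, S = E(K, T) = 25; 17 ⊕ 25 = 8.
P1: T = 249, S = E(K, T) = 24; 135 ⊕ 24 = 159.
P2: T = 250, S = E(K, T) = 27; 83 ⊕ 27 = 72.
P3: T = 251, S = E(K, T) = 26; 116 ⊕ 26 = 110.
Blocks that differ from the original plaintext: P2.

P0 = 8, P1 = 159, P2 = 72, P3 = 110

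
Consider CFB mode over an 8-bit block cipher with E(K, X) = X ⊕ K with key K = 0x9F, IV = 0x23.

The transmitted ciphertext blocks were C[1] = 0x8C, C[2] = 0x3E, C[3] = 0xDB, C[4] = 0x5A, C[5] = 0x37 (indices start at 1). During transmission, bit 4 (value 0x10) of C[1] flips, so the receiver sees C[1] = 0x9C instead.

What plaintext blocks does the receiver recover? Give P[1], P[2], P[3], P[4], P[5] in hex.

P[1] = 0x20, P[2] = 0x3D, P[3] = 0x7A, P[4] = 0x1E, P[5] = 0xF2

CFB decryption: P_i = C_i ⊕ E(K, C_{i−1}), with C_{0} = IV.
Only C[1] changed, to 0x9C. In CFB, a change in C_i flips the same bit in P_i and garbles P_{i+1}. Decrypting the received ciphertext:
P[1]: E(K, 0x23) = 0xBC; 0x9C ⊕ 0xBC = 0x20.
P[2]: E(K, 0x9C) = 0x03; 0x3E ⊕ 0x03 = 0x3D.
P[3]: E(K, 0x3E) = 0xA1; 0xDB ⊕ 0xA1 = 0x7A.
P[4]: E(K, 0xDB) = 0x44; 0x5A ⊕ 0x44 = 0x1E.
P[5]: E(K, 0x5A) = 0xC5; 0x37 ⊕ 0xC5 = 0xF2.
Blocks that differ from the original plaintext: P[1], P[2].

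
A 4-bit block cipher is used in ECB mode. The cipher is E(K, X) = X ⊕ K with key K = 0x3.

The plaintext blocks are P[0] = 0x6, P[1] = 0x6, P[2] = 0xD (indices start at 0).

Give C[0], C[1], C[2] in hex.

C[0] = 0x5, C[1] = 0x5, C[2] = 0xE

ECB encryption: C_i = E(K, P_i).
C[0]: E(K, 0x6) = 0x5.
C[1]: E(K, 0x6) = 0x5.
C[2]: E(K, 0xD) = 0xE.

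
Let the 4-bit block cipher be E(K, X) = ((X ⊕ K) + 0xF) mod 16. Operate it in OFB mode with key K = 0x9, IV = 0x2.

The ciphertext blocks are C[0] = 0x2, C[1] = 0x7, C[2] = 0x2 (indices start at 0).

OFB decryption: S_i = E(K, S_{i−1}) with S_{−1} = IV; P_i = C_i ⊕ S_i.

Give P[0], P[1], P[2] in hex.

P[0]: S = E(K, 0x2) = 0xA; 0x2 ⊕ 0xA = 0x8.
P[1]: S = E(K, 0xA) = 0x2; 0x7 ⊕ 0x2 = 0x5.
P[2]: S = E(K, 0x2) = 0xA; 0x2 ⊕ 0xA = 0x8.

P[0] = 0x8, P[1] = 0x5, P[2] = 0x8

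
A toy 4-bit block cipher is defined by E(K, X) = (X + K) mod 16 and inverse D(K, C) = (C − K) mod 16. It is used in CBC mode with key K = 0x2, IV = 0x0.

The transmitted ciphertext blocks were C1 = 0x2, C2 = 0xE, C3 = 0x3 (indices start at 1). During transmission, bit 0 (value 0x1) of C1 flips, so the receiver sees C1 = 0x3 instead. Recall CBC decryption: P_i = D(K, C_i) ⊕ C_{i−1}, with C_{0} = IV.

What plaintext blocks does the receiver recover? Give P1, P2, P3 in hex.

P1 = 0x1, P2 = 0xF, P3 = 0xF

Only C1 changed, to 0x3. In CBC, a change in C_i garbles P_i and flips the same bit in P_{i+1}. Decrypting the received ciphertext:
P1: D(K, 0x3) = 0x1; 0x1 ⊕ 0x0 = 0x1.
P2: D(K, 0xE) = 0xC; 0xC ⊕ 0x3 = 0xF.
P3: D(K, 0x3) = 0x1; 0x1 ⊕ 0xE = 0xF.
Blocks that differ from the original plaintext: P1, P2.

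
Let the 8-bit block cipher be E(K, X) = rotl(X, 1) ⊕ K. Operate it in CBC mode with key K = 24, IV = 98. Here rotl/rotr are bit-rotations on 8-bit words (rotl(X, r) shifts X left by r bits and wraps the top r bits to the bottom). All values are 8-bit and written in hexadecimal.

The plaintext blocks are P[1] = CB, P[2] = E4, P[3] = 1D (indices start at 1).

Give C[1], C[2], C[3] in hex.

C[1] = 82, C[2] = E8, C[3] = CF

CBC encryption: C_i = E(K, P_i ⊕ C_{i−1}), with C_{0} = IV.
C[1]: P[1] ⊕ 98 = 53; E(K, 53) = 82.
C[2]: P[2] ⊕ 82 = 66; E(K, 66) = E8.
C[3]: P[3] ⊕ E8 = F5; E(K, F5) = CF.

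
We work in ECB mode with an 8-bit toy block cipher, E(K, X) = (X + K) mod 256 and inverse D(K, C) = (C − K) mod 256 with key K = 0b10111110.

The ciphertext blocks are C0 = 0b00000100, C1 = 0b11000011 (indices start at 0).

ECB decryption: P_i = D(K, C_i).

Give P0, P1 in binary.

P0: D(K, 0b00000100) = 0b01000110.
P1: D(K, 0b11000011) = 0b00000101.

P0 = 0b01000110, P1 = 0b00000101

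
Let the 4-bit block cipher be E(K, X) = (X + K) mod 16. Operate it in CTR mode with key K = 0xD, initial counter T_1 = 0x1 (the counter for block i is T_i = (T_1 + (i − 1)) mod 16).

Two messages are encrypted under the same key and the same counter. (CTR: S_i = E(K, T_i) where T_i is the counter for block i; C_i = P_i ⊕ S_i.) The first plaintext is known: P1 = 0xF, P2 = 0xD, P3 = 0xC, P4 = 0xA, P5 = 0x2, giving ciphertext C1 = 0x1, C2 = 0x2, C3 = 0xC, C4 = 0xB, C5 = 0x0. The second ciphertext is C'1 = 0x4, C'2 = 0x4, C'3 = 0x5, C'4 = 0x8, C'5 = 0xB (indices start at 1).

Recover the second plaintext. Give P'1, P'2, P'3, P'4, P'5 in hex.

In CTR with a reused counter, both messages share the same keystream S_i, so C_i ⊕ C'_i = P_i ⊕ P'_i and thus P'_i = P_i ⊕ C_i ⊕ C'_i.
P'1: 0xF ⊕ 0x1 ⊕ 0x4 = 0xA.
P'2: 0xD ⊕ 0x2 ⊕ 0x4 = 0xB.
P'3: 0xC ⊕ 0xC ⊕ 0x5 = 0x5.
P'4: 0xA ⊕ 0xB ⊕ 0x8 = 0x9.
P'5: 0x2 ⊕ 0x0 ⊕ 0xB = 0x9.

P'1 = 0xA, P'2 = 0xB, P'3 = 0x5, P'4 = 0x9, P'5 = 0x9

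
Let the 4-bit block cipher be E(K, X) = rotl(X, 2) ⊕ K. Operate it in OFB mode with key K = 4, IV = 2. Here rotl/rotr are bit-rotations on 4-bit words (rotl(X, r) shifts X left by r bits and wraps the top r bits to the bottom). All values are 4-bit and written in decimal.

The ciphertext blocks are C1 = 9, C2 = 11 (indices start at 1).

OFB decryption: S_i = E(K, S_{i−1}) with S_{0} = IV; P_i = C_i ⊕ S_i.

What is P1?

P1: S = E(K, 2) = 12; 9 ⊕ 12 = 5.

P1 = 5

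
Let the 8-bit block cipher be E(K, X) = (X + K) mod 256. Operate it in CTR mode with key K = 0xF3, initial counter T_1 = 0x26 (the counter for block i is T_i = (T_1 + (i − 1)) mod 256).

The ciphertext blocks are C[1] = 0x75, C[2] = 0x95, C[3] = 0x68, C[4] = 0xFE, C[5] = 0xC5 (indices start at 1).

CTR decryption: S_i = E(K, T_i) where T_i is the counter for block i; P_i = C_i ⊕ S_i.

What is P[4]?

P[4] = 0xE2

P[4]: T = 0x29, S = E(K, T) = 0x1C; 0xFE ⊕ 0x1C = 0xE2.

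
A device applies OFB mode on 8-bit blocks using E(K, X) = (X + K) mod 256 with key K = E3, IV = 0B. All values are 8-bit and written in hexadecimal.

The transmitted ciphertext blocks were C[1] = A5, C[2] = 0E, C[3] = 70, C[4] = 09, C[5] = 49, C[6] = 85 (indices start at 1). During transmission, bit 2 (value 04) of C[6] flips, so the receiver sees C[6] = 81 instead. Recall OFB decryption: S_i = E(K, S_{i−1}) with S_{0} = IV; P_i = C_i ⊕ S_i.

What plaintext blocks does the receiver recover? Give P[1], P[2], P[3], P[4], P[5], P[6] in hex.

Only C[6] changed, to 81. In OFB, a change in C_i flips the same bit in P_i only; the keystream is unaffected. Decrypting the received ciphertext:
P[1]: S = E(K, 0B) = EE; A5 ⊕ EE = 4B.
P[2]: S = E(K, EE) = D1; 0E ⊕ D1 = DF.
P[3]: S = E(K, D1) = B4; 70 ⊕ B4 = C4.
P[4]: S = E(K, B4) = 97; 09 ⊕ 97 = 9E.
P[5]: S = E(K, 97) = 7A; 49 ⊕ 7A = 33.
P[6]: S = E(K, 7A) = 5D; 81 ⊕ 5D = DC.
Blocks that differ from the original plaintext: P[6].

P[1] = 4B, P[2] = DF, P[3] = C4, P[4] = 9E, P[5] = 33, P[6] = DC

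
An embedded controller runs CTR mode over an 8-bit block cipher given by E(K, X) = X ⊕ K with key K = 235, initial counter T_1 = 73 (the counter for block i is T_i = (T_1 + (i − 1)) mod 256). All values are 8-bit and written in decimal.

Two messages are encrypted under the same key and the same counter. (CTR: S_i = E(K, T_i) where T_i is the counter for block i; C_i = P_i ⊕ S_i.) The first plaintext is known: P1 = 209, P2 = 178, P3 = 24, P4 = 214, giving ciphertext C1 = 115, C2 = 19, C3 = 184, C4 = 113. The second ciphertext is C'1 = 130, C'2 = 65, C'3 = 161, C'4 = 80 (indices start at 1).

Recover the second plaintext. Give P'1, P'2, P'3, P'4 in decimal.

P'1 = 32, P'2 = 224, P'3 = 1, P'4 = 247

In CTR with a reused counter, both messages share the same keystream S_i, so C_i ⊕ C'_i = P_i ⊕ P'_i and thus P'_i = P_i ⊕ C_i ⊕ C'_i.
P'1: 209 ⊕ 115 ⊕ 130 = 32.
P'2: 178 ⊕ 19 ⊕ 65 = 224.
P'3: 24 ⊕ 184 ⊕ 161 = 1.
P'4: 214 ⊕ 113 ⊕ 80 = 247.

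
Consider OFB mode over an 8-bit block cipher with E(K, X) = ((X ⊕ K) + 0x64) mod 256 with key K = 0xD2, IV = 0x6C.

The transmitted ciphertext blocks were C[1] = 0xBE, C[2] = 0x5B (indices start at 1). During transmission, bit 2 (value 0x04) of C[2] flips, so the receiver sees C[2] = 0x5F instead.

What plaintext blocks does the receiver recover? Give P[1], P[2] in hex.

OFB decryption: S_i = E(K, S_{i−1}) with S_{0} = IV; P_i = C_i ⊕ S_i.
Only C[2] changed, to 0x5F. In OFB, a change in C_i flips the same bit in P_i only; the keystream is unaffected. Decrypting the received ciphertext:
P[1]: S = E(K, 0x6C) = 0x22; 0xBE ⊕ 0x22 = 0x9C.
P[2]: S = E(K, 0x22) = 0x54; 0x5F ⊕ 0x54 = 0x0B.
Blocks that differ from the original plaintext: P[2].

P[1] = 0x9C, P[2] = 0x0B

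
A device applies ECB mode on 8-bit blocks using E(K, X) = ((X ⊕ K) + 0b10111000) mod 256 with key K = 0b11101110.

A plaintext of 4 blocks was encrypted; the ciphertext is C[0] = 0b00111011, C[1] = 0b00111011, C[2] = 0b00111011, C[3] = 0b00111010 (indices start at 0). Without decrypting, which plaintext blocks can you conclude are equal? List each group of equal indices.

ECB encrypts each block independently with the same key, so equal ciphertext blocks imply equal plaintext blocks.
C[0] = C[1] = C[2] = 0b00111011, so P[0] = P[1] = P[2].

P[0] = P[1] = P[2]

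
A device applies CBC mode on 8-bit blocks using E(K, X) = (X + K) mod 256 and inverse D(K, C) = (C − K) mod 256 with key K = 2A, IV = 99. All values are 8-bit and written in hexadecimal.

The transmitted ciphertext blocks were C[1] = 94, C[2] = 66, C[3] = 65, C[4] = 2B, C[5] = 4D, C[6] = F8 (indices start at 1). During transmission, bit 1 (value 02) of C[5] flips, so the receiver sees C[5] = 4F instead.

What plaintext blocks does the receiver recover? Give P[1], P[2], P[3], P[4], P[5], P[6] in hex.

P[1] = F3, P[2] = A8, P[3] = 5D, P[4] = 64, P[5] = 0E, P[6] = 81

CBC decryption: P_i = D(K, C_i) ⊕ C_{i−1}, with C_{0} = IV.
Only C[5] changed, to 4F. In CBC, a change in C_i garbles P_i and flips the same bit in P_{i+1}. Decrypting the received ciphertext:
P[1]: D(K, 94) = 6A; 6A ⊕ 99 = F3.
P[2]: D(K, 66) = 3C; 3C ⊕ 94 = A8.
P[3]: D(K, 65) = 3B; 3B ⊕ 66 = 5D.
P[4]: D(K, 2B) = 01; 01 ⊕ 65 = 64.
P[5]: D(K, 4F) = 25; 25 ⊕ 2B = 0E.
P[6]: D(K, F8) = CE; CE ⊕ 4F = 81.
Blocks that differ from the original plaintext: P[5], P[6].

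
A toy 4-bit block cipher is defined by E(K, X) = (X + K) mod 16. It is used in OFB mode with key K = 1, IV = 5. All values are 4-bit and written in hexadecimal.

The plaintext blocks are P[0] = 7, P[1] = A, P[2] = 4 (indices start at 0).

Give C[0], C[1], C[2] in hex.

C[0] = 1, C[1] = D, C[2] = C

OFB encryption: S_i = E(K, S_{i−1}) with S_{−1} = IV; C_i = P_i ⊕ S_i.
C[0]: S = E(K, 5) = 6; 7 ⊕ 6 = 1.
C[1]: S = E(K, 6) = 7; A ⊕ 7 = D.
C[2]: S = E(K, 7) = 8; 4 ⊕ 8 = C.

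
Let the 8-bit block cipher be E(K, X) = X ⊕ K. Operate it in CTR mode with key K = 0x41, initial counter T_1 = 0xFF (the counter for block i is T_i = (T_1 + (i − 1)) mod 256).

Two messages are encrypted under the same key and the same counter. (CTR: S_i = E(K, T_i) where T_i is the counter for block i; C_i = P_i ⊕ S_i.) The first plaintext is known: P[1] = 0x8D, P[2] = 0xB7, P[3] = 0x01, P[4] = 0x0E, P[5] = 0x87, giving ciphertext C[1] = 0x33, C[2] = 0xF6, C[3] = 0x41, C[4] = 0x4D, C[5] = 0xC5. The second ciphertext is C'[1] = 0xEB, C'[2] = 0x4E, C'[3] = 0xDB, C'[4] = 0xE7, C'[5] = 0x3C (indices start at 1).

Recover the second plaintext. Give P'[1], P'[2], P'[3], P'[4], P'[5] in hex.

In CTR with a reused counter, both messages share the same keystream S_i, so C_i ⊕ C'_i = P_i ⊕ P'_i and thus P'_i = P_i ⊕ C_i ⊕ C'_i.
P'[1]: 0x8D ⊕ 0x33 ⊕ 0xEB = 0x55.
P'[2]: 0xB7 ⊕ 0xF6 ⊕ 0x4E = 0x0F.
P'[3]: 0x01 ⊕ 0x41 ⊕ 0xDB = 0x9B.
P'[4]: 0x0E ⊕ 0x4D ⊕ 0xE7 = 0xA4.
P'[5]: 0x87 ⊕ 0xC5 ⊕ 0x3C = 0x7E.

P'[1] = 0x55, P'[2] = 0x0F, P'[3] = 0x9B, P'[4] = 0xA4, P'[5] = 0x7E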